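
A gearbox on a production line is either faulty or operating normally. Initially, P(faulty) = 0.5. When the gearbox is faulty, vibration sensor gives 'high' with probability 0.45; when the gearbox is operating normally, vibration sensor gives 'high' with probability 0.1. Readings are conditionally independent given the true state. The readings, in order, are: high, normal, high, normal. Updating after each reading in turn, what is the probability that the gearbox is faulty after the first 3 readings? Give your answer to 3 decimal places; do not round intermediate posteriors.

After 'high': P(faulty) = 0.45·0.5000 / (0.45·0.5000 + 0.1·0.5000) ≈ 0.8182
After 'normal': P(faulty) = 0.55·0.8182 / (0.55·0.8182 + 0.9·0.1818) ≈ 0.7333
After 'high': P(faulty) = 0.45·0.7333 / (0.45·0.7333 + 0.1·0.2667) ≈ 0.9252

0.925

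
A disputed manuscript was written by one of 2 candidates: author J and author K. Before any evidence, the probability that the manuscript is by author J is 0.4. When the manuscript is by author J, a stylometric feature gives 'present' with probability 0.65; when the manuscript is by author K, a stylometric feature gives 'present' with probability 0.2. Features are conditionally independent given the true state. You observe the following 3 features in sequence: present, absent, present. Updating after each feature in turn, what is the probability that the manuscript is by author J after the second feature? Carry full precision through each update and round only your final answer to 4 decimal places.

After 'present': P(author J) = 0.65·0.4000 / (0.65·0.4000 + 0.2·0.6000) ≈ 0.6842
After 'absent': P(author J) = 0.35·0.6842 / (0.35·0.6842 + 0.8·0.3158) ≈ 0.4866

0.4866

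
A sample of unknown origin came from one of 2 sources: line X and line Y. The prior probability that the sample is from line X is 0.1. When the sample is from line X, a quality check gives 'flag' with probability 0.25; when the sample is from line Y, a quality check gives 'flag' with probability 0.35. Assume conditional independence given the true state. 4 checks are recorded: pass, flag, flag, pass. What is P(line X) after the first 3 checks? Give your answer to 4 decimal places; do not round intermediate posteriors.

0.0614

After 'pass': P(line X) = 0.75·0.1000 / (0.75·0.1000 + 0.65·0.9000) ≈ 0.1136
After 'flag': P(line X) = 0.25·0.1136 / (0.25·0.1136 + 0.35·0.8864) ≈ 0.0839
After 'flag': P(line X) = 0.25·0.0839 / (0.25·0.0839 + 0.35·0.9161) ≈ 0.0614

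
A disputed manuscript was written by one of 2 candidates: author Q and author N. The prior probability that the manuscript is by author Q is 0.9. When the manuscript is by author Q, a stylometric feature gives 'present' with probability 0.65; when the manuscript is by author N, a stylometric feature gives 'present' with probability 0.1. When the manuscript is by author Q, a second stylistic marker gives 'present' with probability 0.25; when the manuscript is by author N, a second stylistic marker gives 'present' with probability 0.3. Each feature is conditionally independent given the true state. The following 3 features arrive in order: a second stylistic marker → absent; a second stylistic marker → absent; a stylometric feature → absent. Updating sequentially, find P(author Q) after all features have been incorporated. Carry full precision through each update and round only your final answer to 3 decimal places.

0.801

After a second stylistic marker='absent': P(author Q) = 0.75·0.9000 / (0.75·0.9000 + 0.7·0.1000) ≈ 0.9060
After a second stylistic marker='absent': P(author Q) = 0.75·0.9060 / (0.75·0.9060 + 0.7·0.0940) ≈ 0.9118
After a stylometric feature='absent': P(author Q) = 0.35·0.9118 / (0.35·0.9118 + 0.9·0.0882) ≈ 0.8007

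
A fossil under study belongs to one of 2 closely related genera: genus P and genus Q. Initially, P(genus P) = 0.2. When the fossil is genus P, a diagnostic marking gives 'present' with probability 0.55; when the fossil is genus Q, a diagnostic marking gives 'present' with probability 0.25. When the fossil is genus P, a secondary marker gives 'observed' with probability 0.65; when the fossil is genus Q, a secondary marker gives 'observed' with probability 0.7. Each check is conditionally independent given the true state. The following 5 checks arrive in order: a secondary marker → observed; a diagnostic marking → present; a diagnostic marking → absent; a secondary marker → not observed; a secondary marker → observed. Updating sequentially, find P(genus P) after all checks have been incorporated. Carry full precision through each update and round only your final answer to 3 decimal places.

Each posterior becomes the prior for the next update.
After a secondary marker='observed': P(genus P) = 0.65·0.2000 / (0.65·0.2000 + 0.7·0.8000) ≈ 0.1884
After a diagnostic marking='present': P(genus P) = 0.55·0.1884 / (0.55·0.1884 + 0.25·0.8116) ≈ 0.3381
After a diagnostic marking='absent': P(genus P) = 0.45·0.3381 / (0.45·0.3381 + 0.75·0.6619) ≈ 0.2346
After a secondary marker='not observed': P(genus P) = 0.35·0.2346 / (0.35·0.2346 + 0.3·0.7654) ≈ 0.2634
After a secondary marker='observed': P(genus P) = 0.65·0.2634 / (0.65·0.2634 + 0.7·0.7366) ≈ 0.2492

0.249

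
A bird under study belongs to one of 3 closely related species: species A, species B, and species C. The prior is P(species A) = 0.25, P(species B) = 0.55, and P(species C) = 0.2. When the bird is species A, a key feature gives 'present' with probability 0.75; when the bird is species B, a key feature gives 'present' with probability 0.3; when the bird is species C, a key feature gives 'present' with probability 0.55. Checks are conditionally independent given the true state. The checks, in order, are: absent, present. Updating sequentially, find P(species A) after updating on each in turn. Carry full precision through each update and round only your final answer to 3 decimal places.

0.221

Each posterior becomes the prior for the next update.
After 'absent': normaliser = 0.25·0.2500 + 0.7·0.5500 + 0.45·0.2000; P(species A) ≈ 0.1163, P(species B) ≈ 0.7163, P(species C) ≈ 0.1674
After 'present': normaliser = 0.75·0.1163 + 0.3·0.7163 + 0.55·0.1674; P(species A) ≈ 0.2212, P(species B) ≈ 0.5451, P(species C) ≈ 0.2336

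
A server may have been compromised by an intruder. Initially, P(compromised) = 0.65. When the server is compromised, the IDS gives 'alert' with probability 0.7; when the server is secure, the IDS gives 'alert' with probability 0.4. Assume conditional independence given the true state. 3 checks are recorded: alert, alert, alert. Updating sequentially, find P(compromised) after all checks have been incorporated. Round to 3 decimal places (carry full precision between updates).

After 'alert': P(compromised) = 0.7·0.6500 / (0.7·0.6500 + 0.4·0.3500) ≈ 0.7647
After 'alert': P(compromised) = 0.7·0.7647 / (0.7·0.7647 + 0.4·0.2353) ≈ 0.8505
After 'alert': P(compromised) = 0.7·0.8505 / (0.7·0.8505 + 0.4·0.1495) ≈ 0.9087

0.909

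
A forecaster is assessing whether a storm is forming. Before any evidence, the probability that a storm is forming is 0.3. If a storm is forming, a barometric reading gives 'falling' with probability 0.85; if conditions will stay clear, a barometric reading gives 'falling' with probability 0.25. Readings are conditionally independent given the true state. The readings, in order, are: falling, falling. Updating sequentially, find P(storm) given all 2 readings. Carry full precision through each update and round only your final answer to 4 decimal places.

After 'falling': P(storm) = 0.85·0.3000 / (0.85·0.3000 + 0.25·0.7000) ≈ 0.5930
After 'falling': P(storm) = 0.85·0.5930 / (0.85·0.5930 + 0.25·0.4070) ≈ 0.8321

0.8321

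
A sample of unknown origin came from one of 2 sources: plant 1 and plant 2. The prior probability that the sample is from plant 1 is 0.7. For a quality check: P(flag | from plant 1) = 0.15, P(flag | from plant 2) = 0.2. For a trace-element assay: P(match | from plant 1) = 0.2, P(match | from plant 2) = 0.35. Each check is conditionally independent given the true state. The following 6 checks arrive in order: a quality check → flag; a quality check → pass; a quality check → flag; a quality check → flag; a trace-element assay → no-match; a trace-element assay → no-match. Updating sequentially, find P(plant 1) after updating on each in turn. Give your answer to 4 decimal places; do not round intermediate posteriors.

0.6131

After a quality check='flag': P(plant 1) = 0.15·0.7000 / (0.15·0.7000 + 0.2·0.3000) ≈ 0.6364
After a quality check='pass': P(plant 1) = 0.85·0.6364 / (0.85·0.6364 + 0.8·0.3636) ≈ 0.6503
After a quality check='flag': P(plant 1) = 0.15·0.6503 / (0.15·0.6503 + 0.2·0.3497) ≈ 0.5824
After a quality check='flag': P(plant 1) = 0.15·0.5824 / (0.15·0.5824 + 0.2·0.4176) ≈ 0.5112
After a trace-element assay='no-match': P(plant 1) = 0.8·0.5112 / (0.8·0.5112 + 0.65·0.4888) ≈ 0.5628
After a trace-element assay='no-match': P(plant 1) = 0.8·0.5628 / (0.8·0.5628 + 0.65·0.4372) ≈ 0.6131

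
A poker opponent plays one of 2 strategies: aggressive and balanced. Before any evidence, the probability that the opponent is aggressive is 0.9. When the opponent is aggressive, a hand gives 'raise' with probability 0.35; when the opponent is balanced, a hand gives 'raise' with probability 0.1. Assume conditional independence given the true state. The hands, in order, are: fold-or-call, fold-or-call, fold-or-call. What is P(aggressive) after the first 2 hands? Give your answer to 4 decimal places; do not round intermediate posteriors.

Each posterior becomes the prior for the next update.
After 'fold-or-call': P(aggressive) = 0.65·0.9000 / (0.65·0.9000 + 0.9·0.1000) ≈ 0.8667
After 'fold-or-call': P(aggressive) = 0.65·0.8667 / (0.65·0.8667 + 0.9·0.1333) ≈ 0.8244

0.8244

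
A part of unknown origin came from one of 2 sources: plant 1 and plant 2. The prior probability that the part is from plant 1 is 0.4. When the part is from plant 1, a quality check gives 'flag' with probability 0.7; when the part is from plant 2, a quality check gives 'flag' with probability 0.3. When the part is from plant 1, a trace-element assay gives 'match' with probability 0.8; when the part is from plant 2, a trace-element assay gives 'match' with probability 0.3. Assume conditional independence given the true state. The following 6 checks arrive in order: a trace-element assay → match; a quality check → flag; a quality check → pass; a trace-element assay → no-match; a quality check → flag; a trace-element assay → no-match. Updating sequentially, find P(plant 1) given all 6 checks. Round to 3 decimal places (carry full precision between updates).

0.253

After a trace-element assay='match': P(plant 1) = 0.8·0.4000 / (0.8·0.4000 + 0.3·0.6000) ≈ 0.6400
After a quality check='flag': P(plant 1) = 0.7·0.6400 / (0.7·0.6400 + 0.3·0.3600) ≈ 0.8058
After a quality check='pass': P(plant 1) = 0.3·0.8058 / (0.3·0.8058 + 0.7·0.1942) ≈ 0.6400
After a trace-element assay='no-match': P(plant 1) = 0.2·0.6400 / (0.2·0.6400 + 0.7·0.3600) ≈ 0.3368
After a quality check='flag': P(plant 1) = 0.7·0.3368 / (0.7·0.3368 + 0.3·0.6632) ≈ 0.5424
After a trace-element assay='no-match': P(plant 1) = 0.2·0.5424 / (0.2·0.5424 + 0.7·0.4576) ≈ 0.2530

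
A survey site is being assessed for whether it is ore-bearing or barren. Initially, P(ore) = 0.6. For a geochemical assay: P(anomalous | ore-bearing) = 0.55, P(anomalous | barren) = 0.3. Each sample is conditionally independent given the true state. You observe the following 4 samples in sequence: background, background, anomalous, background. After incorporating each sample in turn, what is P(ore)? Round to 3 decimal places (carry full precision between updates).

0.422

Each posterior becomes the prior for the next update.
After 'background': P(ore) = 0.45·0.6000 / (0.45·0.6000 + 0.7·0.4000) ≈ 0.4909
After 'background': P(ore) = 0.45·0.4909 / (0.45·0.4909 + 0.7·0.5091) ≈ 0.3827
After 'anomalous': P(ore) = 0.55·0.3827 / (0.55·0.3827 + 0.3·0.6173) ≈ 0.5319
After 'background': P(ore) = 0.45·0.5319 / (0.45·0.5319 + 0.7·0.4681) ≈ 0.4222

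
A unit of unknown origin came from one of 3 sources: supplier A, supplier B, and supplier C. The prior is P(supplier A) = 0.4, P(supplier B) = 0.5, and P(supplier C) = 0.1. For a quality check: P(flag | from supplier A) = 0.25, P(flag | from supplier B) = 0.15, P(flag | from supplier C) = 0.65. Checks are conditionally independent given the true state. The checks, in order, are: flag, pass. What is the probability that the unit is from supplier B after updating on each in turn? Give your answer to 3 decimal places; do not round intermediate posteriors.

0.395

Each posterior becomes the prior for the next update.
After 'flag': normaliser = 0.25·0.4000 + 0.15·0.5000 + 0.65·0.1000; P(supplier A) ≈ 0.4167, P(supplier B) ≈ 0.3125, P(supplier C) ≈ 0.2708
After 'pass': normaliser = 0.75·0.4167 + 0.85·0.3125 + 0.35·0.2708; P(supplier A) ≈ 0.4644, P(supplier B) ≈ 0.3947, P(supplier C) ≈ 0.1409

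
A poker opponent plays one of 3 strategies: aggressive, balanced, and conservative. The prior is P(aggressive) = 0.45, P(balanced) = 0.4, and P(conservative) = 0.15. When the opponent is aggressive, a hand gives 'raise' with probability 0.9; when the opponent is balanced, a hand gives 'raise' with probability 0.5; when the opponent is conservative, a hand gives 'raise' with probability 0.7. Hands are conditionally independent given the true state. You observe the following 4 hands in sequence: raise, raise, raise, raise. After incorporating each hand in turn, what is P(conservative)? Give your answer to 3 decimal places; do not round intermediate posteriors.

0.101

Each posterior becomes the prior for the next update.
After 'raise': normaliser = 0.9·0.4500 + 0.5·0.4000 + 0.7·0.1500; P(aggressive) ≈ 0.5704, P(balanced) ≈ 0.2817, P(conservative) ≈ 0.1479
After 'raise': normaliser = 0.9·0.5704 + 0.5·0.2817 + 0.7·0.1479; P(aggressive) ≈ 0.6775, P(balanced) ≈ 0.1859, P(conservative) ≈ 0.1366
After 'raise': normaliser = 0.9·0.6775 + 0.5·0.1859 + 0.7·0.1366; P(aggressive) ≈ 0.7638, P(balanced) ≈ 0.1164, P(conservative) ≈ 0.1198
After 'raise': normaliser = 0.9·0.7638 + 0.5·0.1164 + 0.7·0.1198; P(aggressive) ≈ 0.8287, P(balanced) ≈ 0.0702, P(conservative) ≈ 0.1011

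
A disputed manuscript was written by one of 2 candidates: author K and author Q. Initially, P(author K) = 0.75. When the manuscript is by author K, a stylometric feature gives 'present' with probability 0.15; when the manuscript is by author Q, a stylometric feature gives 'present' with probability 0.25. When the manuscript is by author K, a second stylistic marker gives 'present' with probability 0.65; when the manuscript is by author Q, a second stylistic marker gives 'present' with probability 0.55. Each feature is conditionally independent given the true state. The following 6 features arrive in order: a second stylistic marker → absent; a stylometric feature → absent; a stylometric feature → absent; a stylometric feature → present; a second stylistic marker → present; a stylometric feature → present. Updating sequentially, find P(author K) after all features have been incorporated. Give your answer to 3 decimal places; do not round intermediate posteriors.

Apply Bayes' rule sequentially, carrying P(author K) forward.
After a second stylistic marker='absent': P(author K) = 0.35·0.7500 / (0.35·0.7500 + 0.45·0.2500) ≈ 0.7000
After a stylometric feature='absent': P(author K) = 0.85·0.7000 / (0.85·0.7000 + 0.75·0.3000) ≈ 0.7256
After a stylometric feature='absent': P(author K) = 0.85·0.7256 / (0.85·0.7256 + 0.75·0.2744) ≈ 0.7498
After a stylometric feature='present': P(author K) = 0.15·0.7498 / (0.15·0.7498 + 0.25·0.2502) ≈ 0.6426
After a second stylistic marker='present': P(author K) = 0.65·0.6426 / (0.65·0.6426 + 0.55·0.3574) ≈ 0.6800
After a stylometric feature='present': P(author K) = 0.15·0.6800 / (0.15·0.6800 + 0.25·0.3200) ≈ 0.5605

0.560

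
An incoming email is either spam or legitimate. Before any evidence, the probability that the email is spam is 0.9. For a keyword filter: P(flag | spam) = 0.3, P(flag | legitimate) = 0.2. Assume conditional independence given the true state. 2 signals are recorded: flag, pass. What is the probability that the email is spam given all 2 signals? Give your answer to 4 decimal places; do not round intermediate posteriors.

After 'flag': P(spam) = 0.3·0.9000 / (0.3·0.9000 + 0.2·0.1000) ≈ 0.9310
After 'pass': P(spam) = 0.7·0.9310 / (0.7·0.9310 + 0.8·0.0690) ≈ 0.9220

0.9220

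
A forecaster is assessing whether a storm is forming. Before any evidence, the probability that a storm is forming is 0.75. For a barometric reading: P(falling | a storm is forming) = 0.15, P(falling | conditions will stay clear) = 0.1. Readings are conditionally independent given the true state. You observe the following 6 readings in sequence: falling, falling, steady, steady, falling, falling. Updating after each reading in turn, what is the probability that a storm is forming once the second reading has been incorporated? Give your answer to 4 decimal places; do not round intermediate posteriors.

0.8710

After 'falling': P(storm) = 0.15·0.7500 / (0.15·0.7500 + 0.1·0.2500) ≈ 0.8182
After 'falling': P(storm) = 0.15·0.8182 / (0.15·0.8182 + 0.1·0.1818) ≈ 0.8710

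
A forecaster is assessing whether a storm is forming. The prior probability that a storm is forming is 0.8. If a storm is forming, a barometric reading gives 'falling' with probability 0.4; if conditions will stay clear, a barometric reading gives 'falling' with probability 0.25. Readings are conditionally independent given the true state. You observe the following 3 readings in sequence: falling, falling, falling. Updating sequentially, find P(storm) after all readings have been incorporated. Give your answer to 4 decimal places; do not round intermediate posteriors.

After 'falling': P(storm) = 0.4·0.8000 / (0.4·0.8000 + 0.25·0.2000) ≈ 0.8649
After 'falling': P(storm) = 0.4·0.8649 / (0.4·0.8649 + 0.25·0.1351) ≈ 0.9110
After 'falling': P(storm) = 0.4·0.9110 / (0.4·0.9110 + 0.25·0.0890) ≈ 0.9425

0.9425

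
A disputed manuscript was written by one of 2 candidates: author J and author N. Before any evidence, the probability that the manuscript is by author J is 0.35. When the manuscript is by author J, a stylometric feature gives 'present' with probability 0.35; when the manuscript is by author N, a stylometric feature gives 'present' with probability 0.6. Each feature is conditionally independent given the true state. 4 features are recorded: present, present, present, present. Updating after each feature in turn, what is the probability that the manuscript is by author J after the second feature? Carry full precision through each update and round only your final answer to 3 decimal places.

After 'present': P(author J) = 0.35·0.3500 / (0.35·0.3500 + 0.6·0.6500) ≈ 0.2390
After 'present': P(author J) = 0.35·0.2390 / (0.35·0.2390 + 0.6·0.7610) ≈ 0.1549

0.155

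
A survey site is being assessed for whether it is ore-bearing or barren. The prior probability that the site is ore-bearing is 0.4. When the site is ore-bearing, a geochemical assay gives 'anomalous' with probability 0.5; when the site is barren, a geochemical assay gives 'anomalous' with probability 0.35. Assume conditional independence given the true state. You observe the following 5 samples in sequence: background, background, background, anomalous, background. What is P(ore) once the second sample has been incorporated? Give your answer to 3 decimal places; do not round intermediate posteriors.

After 'background': P(ore) = 0.5·0.4000 / (0.5·0.4000 + 0.65·0.6000) ≈ 0.3390
After 'background': P(ore) = 0.5·0.3390 / (0.5·0.3390 + 0.65·0.6610) ≈ 0.2829

0.283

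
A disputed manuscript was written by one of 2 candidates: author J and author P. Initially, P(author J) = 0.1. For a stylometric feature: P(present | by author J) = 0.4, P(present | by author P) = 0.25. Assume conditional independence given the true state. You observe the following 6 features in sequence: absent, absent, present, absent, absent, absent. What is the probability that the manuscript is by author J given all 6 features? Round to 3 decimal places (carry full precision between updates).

Apply Bayes' rule sequentially, carrying P(author J) forward.
After 'absent': P(author J) = 0.6·0.1000 / (0.6·0.1000 + 0.75·0.9000) ≈ 0.0816
After 'absent': P(author J) = 0.6·0.0816 / (0.6·0.0816 + 0.75·0.9184) ≈ 0.0664
After 'present': P(author J) = 0.4·0.0664 / (0.4·0.0664 + 0.25·0.9336) ≈ 0.1022
After 'absent': P(author J) = 0.6·0.1022 / (0.6·0.1022 + 0.75·0.8978) ≈ 0.0834
After 'absent': P(author J) = 0.6·0.0834 / (0.6·0.0834 + 0.75·0.9166) ≈ 0.0679
After 'absent': P(author J) = 0.6·0.0679 / (0.6·0.0679 + 0.75·0.9321) ≈ 0.0550

0.055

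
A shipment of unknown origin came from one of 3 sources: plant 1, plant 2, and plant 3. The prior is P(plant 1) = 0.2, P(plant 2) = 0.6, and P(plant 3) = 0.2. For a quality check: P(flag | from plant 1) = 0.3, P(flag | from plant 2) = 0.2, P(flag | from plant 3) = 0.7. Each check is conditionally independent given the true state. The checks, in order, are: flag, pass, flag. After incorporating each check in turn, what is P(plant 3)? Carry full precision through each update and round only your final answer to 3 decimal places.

Apply Bayes' rule sequentially, carrying P(plant 3) forward.
After 'flag': normaliser = 0.3·0.2000 + 0.2·0.6000 + 0.7·0.2000; P(plant 1) ≈ 0.1875, P(plant 2) ≈ 0.3750, P(plant 3) ≈ 0.4375
After 'pass': normaliser = 0.7·0.1875 + 0.8·0.3750 + 0.3·0.4375; P(plant 1) ≈ 0.2333, P(plant 2) ≈ 0.5333, P(plant 3) ≈ 0.2333
After 'flag': normaliser = 0.3·0.2333 + 0.2·0.5333 + 0.7·0.2333; P(plant 1) ≈ 0.2059, P(plant 2) ≈ 0.3137, P(plant 3) ≈ 0.4804

0.480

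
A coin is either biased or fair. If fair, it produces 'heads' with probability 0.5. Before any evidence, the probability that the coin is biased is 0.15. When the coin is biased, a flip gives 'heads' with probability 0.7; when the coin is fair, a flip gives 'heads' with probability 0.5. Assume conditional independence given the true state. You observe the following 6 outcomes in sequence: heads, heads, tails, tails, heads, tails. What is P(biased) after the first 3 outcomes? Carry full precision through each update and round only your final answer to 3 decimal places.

0.172

After 'heads': P(biased) = 0.7·0.1500 / (0.7·0.1500 + 0.5·0.8500) ≈ 0.1981
After 'heads': P(biased) = 0.7·0.1981 / (0.7·0.1981 + 0.5·0.8019) ≈ 0.2570
After 'tails': P(biased) = 0.3·0.2570 / (0.3·0.2570 + 0.5·0.7430) ≈ 0.1719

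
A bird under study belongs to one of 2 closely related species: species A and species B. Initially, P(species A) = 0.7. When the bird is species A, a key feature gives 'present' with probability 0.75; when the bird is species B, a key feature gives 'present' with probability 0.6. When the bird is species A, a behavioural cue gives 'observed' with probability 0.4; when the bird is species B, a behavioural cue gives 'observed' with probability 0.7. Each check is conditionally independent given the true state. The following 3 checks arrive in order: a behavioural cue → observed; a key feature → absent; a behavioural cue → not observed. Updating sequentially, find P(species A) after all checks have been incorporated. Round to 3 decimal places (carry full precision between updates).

After a behavioural cue='observed': P(species A) = 0.4·0.7000 / (0.4·0.7000 + 0.7·0.3000) ≈ 0.5714
After a key feature='absent': P(species A) = 0.25·0.5714 / (0.25·0.5714 + 0.4·0.4286) ≈ 0.4545
After a behavioural cue='not observed': P(species A) = 0.6·0.4545 / (0.6·0.4545 + 0.3·0.5455) ≈ 0.6250

0.625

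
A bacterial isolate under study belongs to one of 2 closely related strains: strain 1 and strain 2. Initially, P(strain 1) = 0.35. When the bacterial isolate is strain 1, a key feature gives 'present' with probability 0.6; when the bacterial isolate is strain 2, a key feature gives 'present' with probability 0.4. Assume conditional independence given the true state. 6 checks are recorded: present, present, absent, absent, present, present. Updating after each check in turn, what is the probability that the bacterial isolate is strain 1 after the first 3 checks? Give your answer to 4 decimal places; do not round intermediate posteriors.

0.4468

After 'present': P(strain 1) = 0.6·0.3500 / (0.6·0.3500 + 0.4·0.6500) ≈ 0.4468
After 'present': P(strain 1) = 0.6·0.4468 / (0.6·0.4468 + 0.4·0.5532) ≈ 0.5478
After 'absent': P(strain 1) = 0.4·0.5478 / (0.4·0.5478 + 0.6·0.4522) ≈ 0.4468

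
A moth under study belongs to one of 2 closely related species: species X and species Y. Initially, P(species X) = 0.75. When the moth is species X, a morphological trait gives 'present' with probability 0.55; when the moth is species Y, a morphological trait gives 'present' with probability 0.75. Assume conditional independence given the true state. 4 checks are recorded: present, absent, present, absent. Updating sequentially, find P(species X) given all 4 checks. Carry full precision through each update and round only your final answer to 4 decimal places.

0.8394

Apply Bayes' rule sequentially, carrying P(species X) forward.
After 'present': P(species X) = 0.55·0.7500 / (0.55·0.7500 + 0.75·0.2500) ≈ 0.6875
After 'absent': P(species X) = 0.45·0.6875 / (0.45·0.6875 + 0.25·0.3125) ≈ 0.7984
After 'present': P(species X) = 0.55·0.7984 / (0.55·0.7984 + 0.75·0.2016) ≈ 0.7439
After 'absent': P(species X) = 0.45·0.7439 / (0.45·0.7439 + 0.25·0.2561) ≈ 0.8394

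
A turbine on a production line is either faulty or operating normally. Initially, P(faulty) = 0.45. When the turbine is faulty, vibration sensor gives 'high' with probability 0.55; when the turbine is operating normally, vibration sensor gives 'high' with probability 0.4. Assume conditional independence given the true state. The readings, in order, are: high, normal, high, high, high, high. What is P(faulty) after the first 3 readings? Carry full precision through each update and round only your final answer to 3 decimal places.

0.537

Each posterior becomes the prior for the next update.
After 'high': P(faulty) = 0.55·0.4500 / (0.55·0.4500 + 0.4·0.5500) ≈ 0.5294
After 'normal': P(faulty) = 0.45·0.5294 / (0.45·0.5294 + 0.6·0.4706) ≈ 0.4576
After 'high': P(faulty) = 0.55·0.4576 / (0.55·0.4576 + 0.4·0.5424) ≈ 0.5371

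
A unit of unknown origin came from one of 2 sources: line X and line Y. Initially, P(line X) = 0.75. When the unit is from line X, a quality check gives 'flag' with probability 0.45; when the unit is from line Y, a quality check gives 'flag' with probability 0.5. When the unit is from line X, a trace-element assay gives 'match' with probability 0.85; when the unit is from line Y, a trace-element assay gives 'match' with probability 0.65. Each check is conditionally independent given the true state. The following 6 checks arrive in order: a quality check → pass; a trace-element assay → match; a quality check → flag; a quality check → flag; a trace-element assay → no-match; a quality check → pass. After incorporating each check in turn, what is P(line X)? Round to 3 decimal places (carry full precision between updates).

After a quality check='pass': P(line X) = 0.55·0.7500 / (0.55·0.7500 + 0.5·0.2500) ≈ 0.7674
After a trace-element assay='match': P(line X) = 0.85·0.7674 / (0.85·0.7674 + 0.65·0.2326) ≈ 0.8119
After a quality check='flag': P(line X) = 0.45·0.8119 / (0.45·0.8119 + 0.5·0.1881) ≈ 0.7952
After a quality check='flag': P(line X) = 0.45·0.7952 / (0.45·0.7952 + 0.5·0.2048) ≈ 0.7776
After a trace-element assay='no-match': P(line X) = 0.15·0.7776 / (0.15·0.7776 + 0.35·0.2224) ≈ 0.5997
After a quality check='pass': P(line X) = 0.55·0.5997 / (0.55·0.5997 + 0.5·0.4003) ≈ 0.6223

0.622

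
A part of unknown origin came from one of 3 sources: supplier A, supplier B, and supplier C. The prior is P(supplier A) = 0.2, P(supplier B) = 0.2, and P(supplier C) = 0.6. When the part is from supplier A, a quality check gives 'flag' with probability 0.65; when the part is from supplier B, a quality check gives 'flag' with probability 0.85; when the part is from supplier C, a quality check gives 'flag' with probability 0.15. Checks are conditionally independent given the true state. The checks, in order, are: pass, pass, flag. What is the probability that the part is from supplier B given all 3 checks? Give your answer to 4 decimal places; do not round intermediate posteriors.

0.0451

Apply Bayes' rule sequentially, carrying P(supplier B) forward.
After 'pass': normaliser = 0.35·0.2000 + 0.15·0.2000 + 0.85·0.6000; P(supplier A) ≈ 0.1148, P(supplier B) ≈ 0.0492, P(supplier C) ≈ 0.8361
After 'pass': normaliser = 0.35·0.1148 + 0.15·0.0492 + 0.85·0.8361; P(supplier A) ≈ 0.0530, P(supplier B) ≈ 0.0097, P(supplier C) ≈ 0.9373
After 'flag': normaliser = 0.65·0.0530 + 0.85·0.0097 + 0.15·0.9373; P(supplier A) ≈ 0.1879, P(supplier B) ≈ 0.0451, P(supplier C) ≈ 0.7670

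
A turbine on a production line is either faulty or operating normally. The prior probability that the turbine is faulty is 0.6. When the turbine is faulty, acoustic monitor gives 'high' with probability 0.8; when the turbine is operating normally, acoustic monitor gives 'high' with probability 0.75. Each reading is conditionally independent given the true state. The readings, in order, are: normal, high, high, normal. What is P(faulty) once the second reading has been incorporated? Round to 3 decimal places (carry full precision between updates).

Each posterior becomes the prior for the next update.
After 'normal': P(faulty) = 0.2·0.6000 / (0.2·0.6000 + 0.25·0.4000) ≈ 0.5455
After 'high': P(faulty) = 0.8·0.5455 / (0.8·0.5455 + 0.75·0.4545) ≈ 0.5614

0.561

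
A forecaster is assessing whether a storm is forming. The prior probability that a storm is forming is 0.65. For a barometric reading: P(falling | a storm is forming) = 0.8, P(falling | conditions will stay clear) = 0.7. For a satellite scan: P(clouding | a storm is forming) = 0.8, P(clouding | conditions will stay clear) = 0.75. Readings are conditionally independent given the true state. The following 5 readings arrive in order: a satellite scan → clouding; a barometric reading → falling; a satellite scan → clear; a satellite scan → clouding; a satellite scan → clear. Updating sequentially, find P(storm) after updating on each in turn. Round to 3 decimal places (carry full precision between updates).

Each posterior becomes the prior for the next update.
After a satellite scan='clouding': P(storm) = 0.8·0.6500 / (0.8·0.6500 + 0.75·0.3500) ≈ 0.6645
After a barometric reading='falling': P(storm) = 0.8·0.6645 / (0.8·0.6645 + 0.7·0.3355) ≈ 0.6936
After a satellite scan='clear': P(storm) = 0.2·0.6936 / (0.2·0.6936 + 0.25·0.3064) ≈ 0.6443
After a satellite scan='clouding': P(storm) = 0.8·0.6443 / (0.8·0.6443 + 0.75·0.3557) ≈ 0.6589
After a satellite scan='clear': P(storm) = 0.2·0.6589 / (0.2·0.6589 + 0.25·0.3411) ≈ 0.6072

0.607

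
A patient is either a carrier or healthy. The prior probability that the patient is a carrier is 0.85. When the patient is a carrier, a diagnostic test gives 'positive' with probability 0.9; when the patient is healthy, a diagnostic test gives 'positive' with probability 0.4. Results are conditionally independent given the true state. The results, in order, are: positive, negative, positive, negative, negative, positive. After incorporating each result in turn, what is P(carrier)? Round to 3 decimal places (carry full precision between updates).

Each posterior becomes the prior for the next update.
After 'positive': P(carrier) = 0.9·0.8500 / (0.9·0.8500 + 0.4·0.1500) ≈ 0.9273
After 'negative': P(carrier) = 0.1·0.9273 / (0.1·0.9273 + 0.6·0.0727) ≈ 0.6800
After 'positive': P(carrier) = 0.9·0.6800 / (0.9·0.6800 + 0.4·0.3200) ≈ 0.8270
After 'negative': P(carrier) = 0.1·0.8270 / (0.1·0.8270 + 0.6·0.1730) ≈ 0.4435
After 'negative': P(carrier) = 0.1·0.4435 / (0.1·0.4435 + 0.6·0.5565) ≈ 0.1172
After 'positive': P(carrier) = 0.9·0.1172 / (0.9·0.1172 + 0.4·0.8828) ≈ 0.2301

0.230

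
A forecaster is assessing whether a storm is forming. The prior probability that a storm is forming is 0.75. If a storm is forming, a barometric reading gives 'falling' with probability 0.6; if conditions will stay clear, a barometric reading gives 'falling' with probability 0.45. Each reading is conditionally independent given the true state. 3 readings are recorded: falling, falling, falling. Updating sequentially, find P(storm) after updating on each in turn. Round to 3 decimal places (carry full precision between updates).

0.877

After 'falling': P(storm) = 0.6·0.7500 / (0.6·0.7500 + 0.45·0.2500) ≈ 0.8000
After 'falling': P(storm) = 0.6·0.8000 / (0.6·0.8000 + 0.45·0.2000) ≈ 0.8421
After 'falling': P(storm) = 0.6·0.8421 / (0.6·0.8421 + 0.45·0.1579) ≈ 0.8767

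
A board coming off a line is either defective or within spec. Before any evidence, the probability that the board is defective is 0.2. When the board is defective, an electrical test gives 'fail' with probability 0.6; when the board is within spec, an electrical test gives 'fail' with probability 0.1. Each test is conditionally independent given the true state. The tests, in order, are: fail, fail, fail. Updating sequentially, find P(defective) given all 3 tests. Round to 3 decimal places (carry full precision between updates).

After 'fail': P(defective) = 0.6·0.2000 / (0.6·0.2000 + 0.1·0.8000) ≈ 0.6000
After 'fail': P(defective) = 0.6·0.6000 / (0.6·0.6000 + 0.1·0.4000) ≈ 0.9000
After 'fail': P(defective) = 0.6·0.9000 / (0.6·0.9000 + 0.1·0.1000) ≈ 0.9818

0.982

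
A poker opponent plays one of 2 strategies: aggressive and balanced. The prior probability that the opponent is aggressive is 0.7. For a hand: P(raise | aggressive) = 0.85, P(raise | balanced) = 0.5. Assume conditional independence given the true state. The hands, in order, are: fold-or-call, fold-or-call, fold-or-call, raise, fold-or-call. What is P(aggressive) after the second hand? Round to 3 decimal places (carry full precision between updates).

After 'fold-or-call': P(aggressive) = 0.15·0.7000 / (0.15·0.7000 + 0.5·0.3000) ≈ 0.4118
After 'fold-or-call': P(aggressive) = 0.15·0.4118 / (0.15·0.4118 + 0.5·0.5882) ≈ 0.1736

0.174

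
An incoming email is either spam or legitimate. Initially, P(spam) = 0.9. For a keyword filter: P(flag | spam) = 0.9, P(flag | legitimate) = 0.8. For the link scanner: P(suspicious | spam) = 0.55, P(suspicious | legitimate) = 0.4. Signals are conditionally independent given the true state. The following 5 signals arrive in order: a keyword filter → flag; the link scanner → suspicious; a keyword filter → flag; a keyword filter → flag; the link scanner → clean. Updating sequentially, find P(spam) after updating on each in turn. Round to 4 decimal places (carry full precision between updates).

After a keyword filter='flag': P(spam) = 0.9·0.9000 / (0.9·0.9000 + 0.8·0.1000) ≈ 0.9101
After the link scanner='suspicious': P(spam) = 0.55·0.9101 / (0.55·0.9101 + 0.4·0.0899) ≈ 0.9330
After a keyword filter='flag': P(spam) = 0.9·0.9330 / (0.9·0.9330 + 0.8·0.0670) ≈ 0.9400
After a keyword filter='flag': P(spam) = 0.9·0.9400 / (0.9·0.9400 + 0.8·0.0600) ≈ 0.9463
After the link scanner='clean': P(spam) = 0.45·0.9463 / (0.45·0.9463 + 0.6·0.0537) ≈ 0.9297

0.9297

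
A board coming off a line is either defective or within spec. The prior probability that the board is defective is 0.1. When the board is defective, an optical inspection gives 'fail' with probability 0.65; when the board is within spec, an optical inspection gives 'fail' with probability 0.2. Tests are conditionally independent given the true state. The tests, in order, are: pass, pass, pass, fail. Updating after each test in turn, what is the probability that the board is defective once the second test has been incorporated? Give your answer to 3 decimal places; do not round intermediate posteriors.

0.021

After 'pass': P(defective) = 0.35·0.1000 / (0.35·0.1000 + 0.8·0.9000) ≈ 0.0464
After 'pass': P(defective) = 0.35·0.0464 / (0.35·0.0464 + 0.8·0.9536) ≈ 0.0208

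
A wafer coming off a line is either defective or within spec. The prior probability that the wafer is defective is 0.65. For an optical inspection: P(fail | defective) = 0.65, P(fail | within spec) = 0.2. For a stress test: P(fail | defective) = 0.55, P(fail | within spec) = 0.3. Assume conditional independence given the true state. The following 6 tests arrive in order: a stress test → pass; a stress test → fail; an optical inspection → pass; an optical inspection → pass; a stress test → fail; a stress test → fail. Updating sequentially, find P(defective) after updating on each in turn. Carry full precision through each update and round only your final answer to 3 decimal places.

0.585

After a stress test='pass': P(defective) = 0.45·0.6500 / (0.45·0.6500 + 0.7·0.3500) ≈ 0.5442
After a stress test='fail': P(defective) = 0.55·0.5442 / (0.55·0.5442 + 0.3·0.4558) ≈ 0.6864
After an optical inspection='pass': P(defective) = 0.35·0.6864 / (0.35·0.6864 + 0.8·0.3136) ≈ 0.4892
After an optical inspection='pass': P(defective) = 0.35·0.4892 / (0.35·0.4892 + 0.8·0.5108) ≈ 0.2953
After a stress test='fail': P(defective) = 0.55·0.2953 / (0.55·0.2953 + 0.3·0.7047) ≈ 0.4344
After a stress test='fail': P(defective) = 0.55·0.4344 / (0.55·0.4344 + 0.3·0.5656) ≈ 0.5847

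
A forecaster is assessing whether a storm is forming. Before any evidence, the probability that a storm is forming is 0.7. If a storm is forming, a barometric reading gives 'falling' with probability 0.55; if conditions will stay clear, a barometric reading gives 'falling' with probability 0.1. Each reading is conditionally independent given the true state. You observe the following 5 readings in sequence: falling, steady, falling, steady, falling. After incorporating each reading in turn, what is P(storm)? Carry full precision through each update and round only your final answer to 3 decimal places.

After 'falling': P(storm) = 0.55·0.7000 / (0.55·0.7000 + 0.1·0.3000) ≈ 0.9277
After 'steady': P(storm) = 0.45·0.9277 / (0.45·0.9277 + 0.9·0.0723) ≈ 0.8652
After 'falling': P(storm) = 0.55·0.8652 / (0.55·0.8652 + 0.1·0.1348) ≈ 0.9724
After 'steady': P(storm) = 0.45·0.9724 / (0.45·0.9724 + 0.9·0.0276) ≈ 0.9464
After 'falling': P(storm) = 0.55·0.9464 / (0.55·0.9464 + 0.1·0.0536) ≈ 0.9898

0.990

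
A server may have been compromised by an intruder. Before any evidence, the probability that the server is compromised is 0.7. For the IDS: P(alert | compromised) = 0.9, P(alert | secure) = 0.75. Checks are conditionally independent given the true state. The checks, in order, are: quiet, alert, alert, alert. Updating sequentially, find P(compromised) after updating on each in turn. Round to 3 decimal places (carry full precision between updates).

0.617

After 'quiet': P(compromised) = 0.1·0.7000 / (0.1·0.7000 + 0.25·0.3000) ≈ 0.4828
After 'alert': P(compromised) = 0.9·0.4828 / (0.9·0.4828 + 0.75·0.5172) ≈ 0.5283
After 'alert': P(compromised) = 0.9·0.5283 / (0.9·0.5283 + 0.75·0.4717) ≈ 0.5734
After 'alert': P(compromised) = 0.9·0.5734 / (0.9·0.5734 + 0.75·0.4266) ≈ 0.6173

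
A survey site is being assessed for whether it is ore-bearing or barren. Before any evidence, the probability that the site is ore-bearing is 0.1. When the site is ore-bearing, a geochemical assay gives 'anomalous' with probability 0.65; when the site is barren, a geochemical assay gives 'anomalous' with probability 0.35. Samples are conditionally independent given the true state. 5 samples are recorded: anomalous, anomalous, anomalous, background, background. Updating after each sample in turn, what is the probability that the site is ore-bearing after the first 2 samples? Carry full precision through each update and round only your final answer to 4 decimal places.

After 'anomalous': P(ore) = 0.65·0.1000 / (0.65·0.1000 + 0.35·0.9000) ≈ 0.1711
After 'anomalous': P(ore) = 0.65·0.1711 / (0.65·0.1711 + 0.35·0.8289) ≈ 0.2770

0.2770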